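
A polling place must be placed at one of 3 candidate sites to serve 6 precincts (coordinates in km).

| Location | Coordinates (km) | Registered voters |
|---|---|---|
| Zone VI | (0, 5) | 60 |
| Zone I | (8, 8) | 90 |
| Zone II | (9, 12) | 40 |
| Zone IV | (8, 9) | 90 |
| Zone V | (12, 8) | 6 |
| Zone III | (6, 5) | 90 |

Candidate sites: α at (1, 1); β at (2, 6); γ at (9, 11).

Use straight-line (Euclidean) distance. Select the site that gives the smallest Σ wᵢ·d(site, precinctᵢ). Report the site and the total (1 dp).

Total weighted distance at each candidate:
  α (1, 1): total = 3293.6
  β (2, 6): total = 2108.2
  γ (9, 11): total = 1804.0
Minimum is at γ with total 1804.0 km.

γ, total 1804.0 km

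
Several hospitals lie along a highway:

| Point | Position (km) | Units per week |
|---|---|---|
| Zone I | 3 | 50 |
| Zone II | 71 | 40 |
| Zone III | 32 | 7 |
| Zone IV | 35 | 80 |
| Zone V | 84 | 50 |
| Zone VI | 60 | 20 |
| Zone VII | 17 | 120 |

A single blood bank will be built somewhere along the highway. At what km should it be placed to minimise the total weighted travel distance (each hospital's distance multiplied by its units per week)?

x = 35

For a sum of weighted absolute distances on a line, the optimum is the weighted median (not the mean). Total weight W = 367; half-weight = 183.5.
Sort by position and accumulate weight:
  km 3 (Zone I, w=50) → cum 50
  km 17 (Zone VII, w=120) → cum 170
  km 32 (Zone III, w=7) → cum 177
  km 35 (Zone IV, w=80) → cum 257  ≥ 183.5 → median here
  km 60 (Zone VI, w=20) → cum 277
  km 71 (Zone II, w=40) → cum 317
  km 84 (Zone V, w=50) → cum 367
Optimal location: km 35.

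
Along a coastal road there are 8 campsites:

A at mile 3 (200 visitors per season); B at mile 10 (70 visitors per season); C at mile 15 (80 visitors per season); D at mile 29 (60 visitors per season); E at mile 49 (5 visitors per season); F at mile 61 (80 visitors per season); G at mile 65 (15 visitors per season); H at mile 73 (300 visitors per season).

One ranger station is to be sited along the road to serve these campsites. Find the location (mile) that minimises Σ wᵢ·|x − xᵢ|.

x = 29

For a sum of weighted absolute distances on a line, the optimum is the weighted median (not the mean). Total weight W = 810; half-weight = 405.
Sort by position and accumulate weight:
  mile 3 (A, w=200) → cum 200
  mile 10 (B, w=70) → cum 270
  mile 15 (C, w=80) → cum 350
  mile 29 (D, w=60) → cum 410  ≥ 405 → median here
  mile 49 (E, w=5) → cum 415
  mile 61 (F, w=80) → cum 495
  mile 65 (G, w=15) → cum 510
  mile 73 (H, w=300) → cum 810
Optimal location: mile 29.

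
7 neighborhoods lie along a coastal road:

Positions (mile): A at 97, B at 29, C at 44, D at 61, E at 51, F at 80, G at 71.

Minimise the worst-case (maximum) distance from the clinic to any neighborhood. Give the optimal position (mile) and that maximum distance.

location 63, max distance 34

The 1-center on a line is the midpoint of the two extreme points: leftmost at 29, rightmost at 97.
Optimal location = (29 + 97)/2 = 63; maximum distance = (97 − 29)/2 = 34.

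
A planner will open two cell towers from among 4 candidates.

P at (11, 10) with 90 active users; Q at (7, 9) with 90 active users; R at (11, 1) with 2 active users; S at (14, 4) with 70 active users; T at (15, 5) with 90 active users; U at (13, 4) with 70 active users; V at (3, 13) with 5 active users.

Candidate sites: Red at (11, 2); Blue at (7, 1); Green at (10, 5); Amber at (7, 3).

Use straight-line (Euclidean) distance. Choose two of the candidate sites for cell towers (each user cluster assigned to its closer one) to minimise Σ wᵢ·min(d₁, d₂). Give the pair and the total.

{Red, Green}, total 1864.4

Evaluate every pair (each demand assigned to the nearer of the two):
  {Red, Green}: total = 1864.4
  {Blue, Green}: total = 1930.0
  {Green, Amber}: total = 1930.3
  {Red, Amber}: total = 2216.2
  {Red, Blue}: total = 2405.6
  {Blue, Amber}: total = 2990.4
Best pair: {Red, Green} with total 1864.4.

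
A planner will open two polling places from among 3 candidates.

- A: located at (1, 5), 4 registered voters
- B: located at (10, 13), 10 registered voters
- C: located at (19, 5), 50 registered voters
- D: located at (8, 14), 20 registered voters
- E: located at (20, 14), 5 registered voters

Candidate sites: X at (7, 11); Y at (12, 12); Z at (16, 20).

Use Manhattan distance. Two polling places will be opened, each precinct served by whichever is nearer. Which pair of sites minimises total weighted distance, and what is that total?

{X, Y}, total 908

Evaluate every pair (each demand assigned to the nearer of the two):
  {X, Y}: total = 908
  {Y, Z}: total = 972
  {X, Z}: total = 1128
Best pair: {X, Y} with total 908.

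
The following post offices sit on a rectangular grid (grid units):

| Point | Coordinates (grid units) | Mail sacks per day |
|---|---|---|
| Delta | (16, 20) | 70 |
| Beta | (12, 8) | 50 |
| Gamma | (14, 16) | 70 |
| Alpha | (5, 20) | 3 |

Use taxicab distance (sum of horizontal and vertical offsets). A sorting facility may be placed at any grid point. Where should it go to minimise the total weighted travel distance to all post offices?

(14, 16)

Manhattan distance separates: Σwᵢ(|x−xᵢ|+|y−yᵢ|) = Σwᵢ|x−xᵢ| + Σwᵢ|y−yᵢ|, so x and y are optimised independently as 1-D weighted medians.
Total weight W = 193; half = 96.5.
x-coordinate, sorted with cumulative weight:
  x=5 (Alpha, w=3) cum 3
  x=12 (Beta, w=50) cum 53
  x=14 (Gamma, w=70) cum 123  ← median
  x=16 (Delta, w=70) cum 193
⇒ x* = 14
y-coordinate, sorted with cumulative weight:
  y=8 (Beta, w=50) cum 50
  y=16 (Gamma, w=70) cum 120  ← median
  y=20 (Delta, w=70) cum 190
  y=20 (Alpha, w=3) cum 193
⇒ y* = 16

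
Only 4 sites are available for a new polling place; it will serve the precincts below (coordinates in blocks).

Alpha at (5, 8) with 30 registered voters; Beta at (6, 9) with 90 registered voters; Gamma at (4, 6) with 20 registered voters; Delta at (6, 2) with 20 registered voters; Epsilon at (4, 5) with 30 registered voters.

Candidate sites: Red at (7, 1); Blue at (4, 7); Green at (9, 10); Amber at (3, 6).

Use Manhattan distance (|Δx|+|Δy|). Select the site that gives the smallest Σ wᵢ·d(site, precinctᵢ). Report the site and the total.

Total weighted distance at each candidate:
  Red (7, 1): total = 1490
  Blue (4, 7): total = 640
  Green (9, 10): total = 1240
  Amber (3, 6): total = 880
Minimum is at Blue with total 640 blocks.

Blue, total 640 blocks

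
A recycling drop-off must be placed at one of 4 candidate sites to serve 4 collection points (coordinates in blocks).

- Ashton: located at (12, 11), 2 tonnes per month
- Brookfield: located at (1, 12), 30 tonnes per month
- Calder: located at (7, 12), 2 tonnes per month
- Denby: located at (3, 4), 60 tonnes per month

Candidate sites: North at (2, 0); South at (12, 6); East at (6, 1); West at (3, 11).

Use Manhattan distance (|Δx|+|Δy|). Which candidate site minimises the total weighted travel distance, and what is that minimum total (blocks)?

West, total 538 blocks

Total weighted distance at each candidate:
  North (2, 0): total = 766
  South (12, 6): total = 1202
  East (6, 1): total = 896
  West (3, 11): total = 538
Minimum is at West with total 538 blocks.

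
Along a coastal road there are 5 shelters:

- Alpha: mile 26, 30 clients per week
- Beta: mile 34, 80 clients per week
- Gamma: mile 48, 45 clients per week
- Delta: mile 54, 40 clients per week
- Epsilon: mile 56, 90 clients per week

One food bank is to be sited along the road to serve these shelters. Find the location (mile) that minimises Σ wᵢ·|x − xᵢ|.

For a sum of weighted absolute distances on a line, the optimum is the weighted median (not the mean). Total weight W = 285; half-weight = 142.5.
Sort by position and accumulate weight:
  mile 26 (Alpha, w=30) → cum 30
  mile 34 (Beta, w=80) → cum 110
  mile 48 (Gamma, w=45) → cum 155  ≥ 142.5 → median here
  mile 54 (Delta, w=40) → cum 195
  mile 56 (Epsilon, w=90) → cum 285
Optimal location: mile 48.

x = 48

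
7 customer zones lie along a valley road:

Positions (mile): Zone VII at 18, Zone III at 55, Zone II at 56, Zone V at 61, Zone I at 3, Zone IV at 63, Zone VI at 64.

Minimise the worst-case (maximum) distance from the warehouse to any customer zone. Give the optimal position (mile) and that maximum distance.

The 1-center on a line is the midpoint of the two extreme points: leftmost at 3, rightmost at 64.
Optimal location = (3 + 64)/2 = 33.5; maximum distance = (64 − 3)/2 = 30.5.

location 33.5, max distance 30.5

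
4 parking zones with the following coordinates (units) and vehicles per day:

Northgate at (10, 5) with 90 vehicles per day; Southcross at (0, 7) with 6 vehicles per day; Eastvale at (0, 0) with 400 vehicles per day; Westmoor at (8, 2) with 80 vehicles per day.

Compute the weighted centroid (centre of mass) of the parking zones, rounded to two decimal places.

(2.67, 1.13)

The minimiser of Σwᵢ‖p−pᵢ‖² is the weighted centroid p* = (Σwᵢpᵢ)/(Σwᵢ).
Σwᵢ = 576.
Σwᵢxᵢ = 90·10 + 6·0 + 400·0 + 80·8 = 1540.
Σwᵢyᵢ = 90·5 + 6·7 + 400·0 + 80·2 = 652.
x* = 1540/576 = 2.67, y* = 652/576 = 1.13.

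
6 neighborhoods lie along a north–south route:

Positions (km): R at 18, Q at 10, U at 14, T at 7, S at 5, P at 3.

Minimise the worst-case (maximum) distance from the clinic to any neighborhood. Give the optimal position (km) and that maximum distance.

location 10.5, max distance 7.5

The 1-center on a line is the midpoint of the two extreme points: leftmost at 3, rightmost at 18.
Optimal location = (3 + 18)/2 = 10.5; maximum distance = (18 − 3)/2 = 7.5.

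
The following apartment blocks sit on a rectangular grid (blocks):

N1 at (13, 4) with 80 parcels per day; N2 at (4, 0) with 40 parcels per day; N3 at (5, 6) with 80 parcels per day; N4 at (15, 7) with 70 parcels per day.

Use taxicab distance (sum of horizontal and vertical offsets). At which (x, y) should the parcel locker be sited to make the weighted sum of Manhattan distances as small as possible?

(13, 6)

Manhattan distance separates: Σwᵢ(|x−xᵢ|+|y−yᵢ|) = Σwᵢ|x−xᵢ| + Σwᵢ|y−yᵢ|, so x and y are optimised independently as 1-D weighted medians.
Total weight W = 270; half = 135.
x-coordinate, sorted with cumulative weight:
  x=4 (N2, w=40) cum 40
  x=5 (N3, w=80) cum 120
  x=13 (N1, w=80) cum 200  ← median
  x=15 (N4, w=70) cum 270
⇒ x* = 13
y-coordinate, sorted with cumulative weight:
  y=0 (N2, w=40) cum 40
  y=4 (N1, w=80) cum 120
  y=6 (N3, w=80) cum 200  ← median
  y=7 (N4, w=70) cum 270
⇒ y* = 6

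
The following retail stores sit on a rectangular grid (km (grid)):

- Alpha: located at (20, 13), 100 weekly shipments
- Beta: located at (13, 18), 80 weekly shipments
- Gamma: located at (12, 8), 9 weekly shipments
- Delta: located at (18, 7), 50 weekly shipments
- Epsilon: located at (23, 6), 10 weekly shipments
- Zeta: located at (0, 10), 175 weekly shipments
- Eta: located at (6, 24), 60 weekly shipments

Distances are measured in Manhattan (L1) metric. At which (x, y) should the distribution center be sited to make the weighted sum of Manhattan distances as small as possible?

(12, 10)

Manhattan distance separates: Σwᵢ(|x−xᵢ|+|y−yᵢ|) = Σwᵢ|x−xᵢ| + Σwᵢ|y−yᵢ|, so x and y are optimised independently as 1-D weighted medians.
Total weight W = 484; half = 242.
x-coordinate, sorted with cumulative weight:
  x=0 (Zeta, w=175) cum 175
  x=6 (Eta, w=60) cum 235
  x=12 (Gamma, w=9) cum 244  ← median
  x=13 (Beta, w=80) cum 324
  x=18 (Delta, w=50) cum 374
  x=20 (Alpha, w=100) cum 474
  x=23 (Epsilon, w=10) cum 484
⇒ x* = 12
y-coordinate, sorted with cumulative weight:
  y=6 (Epsilon, w=10) cum 10
  y=7 (Delta, w=50) cum 60
  y=8 (Gamma, w=9) cum 69
  y=10 (Zeta, w=175) cum 244  ← median
  y=13 (Alpha, w=100) cum 344
  y=18 (Beta, w=80) cum 424
  y=24 (Eta, w=60) cum 484
⇒ y* = 10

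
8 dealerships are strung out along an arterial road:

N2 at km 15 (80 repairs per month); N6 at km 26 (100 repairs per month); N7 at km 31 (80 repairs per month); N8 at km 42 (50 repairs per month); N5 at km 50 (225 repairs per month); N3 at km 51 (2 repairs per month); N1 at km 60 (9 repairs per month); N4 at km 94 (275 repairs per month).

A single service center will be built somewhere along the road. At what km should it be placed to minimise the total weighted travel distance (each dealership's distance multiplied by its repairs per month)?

x = 50

For a sum of weighted absolute distances on a line, the optimum is the weighted median (not the mean). Total weight W = 821; half-weight = 410.5.
Sort by position and accumulate weight:
  km 15 (N2, w=80) → cum 80
  km 26 (N6, w=100) → cum 180
  km 31 (N7, w=80) → cum 260
  km 42 (N8, w=50) → cum 310
  km 50 (N5, w=225) → cum 535  ≥ 410.5 → median here
  km 51 (N3, w=2) → cum 537
  km 60 (N1, w=9) → cum 546
  km 94 (N4, w=275) → cum 821
Optimal location: km 50.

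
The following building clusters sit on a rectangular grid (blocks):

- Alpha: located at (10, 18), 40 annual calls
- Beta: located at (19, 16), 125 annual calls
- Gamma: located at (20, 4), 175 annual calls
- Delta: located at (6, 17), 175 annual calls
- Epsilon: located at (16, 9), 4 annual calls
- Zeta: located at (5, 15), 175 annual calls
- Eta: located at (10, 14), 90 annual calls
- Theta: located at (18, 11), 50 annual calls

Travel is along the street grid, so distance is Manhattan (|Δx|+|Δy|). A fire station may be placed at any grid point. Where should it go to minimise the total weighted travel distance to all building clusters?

Manhattan distance separates: Σwᵢ(|x−xᵢ|+|y−yᵢ|) = Σwᵢ|x−xᵢ| + Σwᵢ|y−yᵢ|, so x and y are optimised independently as 1-D weighted medians.
Total weight W = 834; half = 417.
x-coordinate, sorted with cumulative weight:
  x=5 (Zeta, w=175) cum 175
  x=6 (Delta, w=175) cum 350
  x=10 (Alpha, w=40) cum 390
  x=10 (Eta, w=90) cum 480  ← median
  x=16 (Epsilon, w=4) cum 484
  x=18 (Theta, w=50) cum 534
  x=19 (Beta, w=125) cum 659
  x=20 (Gamma, w=175) cum 834
⇒ x* = 10
y-coordinate, sorted with cumulative weight:
  y=4 (Gamma, w=175) cum 175
  y=9 (Epsilon, w=4) cum 179
  y=11 (Theta, w=50) cum 229
  y=14 (Eta, w=90) cum 319
  y=15 (Zeta, w=175) cum 494  ← median
  y=16 (Beta, w=125) cum 619
  y=17 (Delta, w=175) cum 794
  y=18 (Alpha, w=40) cum 834
⇒ y* = 15

(10, 15)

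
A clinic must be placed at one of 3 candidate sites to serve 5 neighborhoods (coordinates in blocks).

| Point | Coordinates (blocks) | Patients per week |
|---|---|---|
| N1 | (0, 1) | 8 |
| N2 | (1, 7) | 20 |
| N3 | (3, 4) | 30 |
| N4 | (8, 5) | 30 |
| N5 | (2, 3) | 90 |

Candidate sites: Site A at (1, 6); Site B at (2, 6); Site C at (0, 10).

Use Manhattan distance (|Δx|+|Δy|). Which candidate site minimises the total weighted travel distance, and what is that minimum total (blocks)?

Total weighted distance at each candidate:
  Site A (1, 6): total = 788
  Site B (2, 6): total = 666
  Site C (0, 10): total = 1622
Minimum is at Site B with total 666 blocks.

Site B, total 666 blocks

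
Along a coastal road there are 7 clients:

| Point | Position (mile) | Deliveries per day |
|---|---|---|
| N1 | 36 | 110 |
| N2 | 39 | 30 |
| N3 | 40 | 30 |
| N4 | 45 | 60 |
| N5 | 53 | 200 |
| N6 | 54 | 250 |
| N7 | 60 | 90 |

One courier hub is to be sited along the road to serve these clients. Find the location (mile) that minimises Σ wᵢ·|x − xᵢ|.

x = 53

For a sum of weighted absolute distances on a line, the optimum is the weighted median (not the mean). Total weight W = 770; half-weight = 385.
Sort by position and accumulate weight:
  mile 36 (N1, w=110) → cum 110
  mile 39 (N2, w=30) → cum 140
  mile 40 (N3, w=30) → cum 170
  mile 45 (N4, w=60) → cum 230
  mile 53 (N5, w=200) → cum 430  ≥ 385 → median here
  mile 54 (N6, w=250) → cum 680
  mile 60 (N7, w=90) → cum 770
Optimal location: mile 53.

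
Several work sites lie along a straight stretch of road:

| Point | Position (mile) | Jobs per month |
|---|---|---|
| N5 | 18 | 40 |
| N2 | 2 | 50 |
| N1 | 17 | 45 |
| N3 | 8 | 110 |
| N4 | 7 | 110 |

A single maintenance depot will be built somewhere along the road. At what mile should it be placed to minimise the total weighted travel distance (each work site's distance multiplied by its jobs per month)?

For a sum of weighted absolute distances on a line, the optimum is the weighted median (not the mean). Total weight W = 355; half-weight = 177.5.
Sort by position and accumulate weight:
  mile 2 (N2, w=50) → cum 50
  mile 7 (N4, w=110) → cum 160
  mile 8 (N3, w=110) → cum 270  ≥ 177.5 → median here
  mile 17 (N1, w=45) → cum 315
  mile 18 (N5, w=40) → cum 355
Optimal location: mile 8.

x = 8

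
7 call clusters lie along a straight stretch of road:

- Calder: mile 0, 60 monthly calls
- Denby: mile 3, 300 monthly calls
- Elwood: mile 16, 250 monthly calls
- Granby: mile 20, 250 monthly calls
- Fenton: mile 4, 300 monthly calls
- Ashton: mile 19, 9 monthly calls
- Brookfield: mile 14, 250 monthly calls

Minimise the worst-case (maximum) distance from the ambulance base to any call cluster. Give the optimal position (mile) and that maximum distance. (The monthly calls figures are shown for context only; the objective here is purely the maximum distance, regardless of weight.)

location 10, max distance 10

The 1-center on a line is the midpoint of the two extreme points: leftmost at 0, rightmost at 20.
Optimal location = (0 + 20)/2 = 10; maximum distance = (20 − 0)/2 = 10.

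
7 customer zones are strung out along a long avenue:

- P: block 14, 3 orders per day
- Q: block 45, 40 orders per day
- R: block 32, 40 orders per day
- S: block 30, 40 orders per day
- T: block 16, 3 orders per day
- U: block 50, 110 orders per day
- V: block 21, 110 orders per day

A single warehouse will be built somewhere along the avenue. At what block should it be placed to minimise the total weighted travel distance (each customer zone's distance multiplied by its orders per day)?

x = 32

For a sum of weighted absolute distances on a line, the optimum is the weighted median (not the mean). Total weight W = 346; half-weight = 173.
Sort by position and accumulate weight:
  block 14 (P, w=3) → cum 3
  block 16 (T, w=3) → cum 6
  block 21 (V, w=110) → cum 116
  block 30 (S, w=40) → cum 156
  block 32 (R, w=40) → cum 196  ≥ 173 → median here
  block 45 (Q, w=40) → cum 236
  block 50 (U, w=110) → cum 346
Optimal location: block 32.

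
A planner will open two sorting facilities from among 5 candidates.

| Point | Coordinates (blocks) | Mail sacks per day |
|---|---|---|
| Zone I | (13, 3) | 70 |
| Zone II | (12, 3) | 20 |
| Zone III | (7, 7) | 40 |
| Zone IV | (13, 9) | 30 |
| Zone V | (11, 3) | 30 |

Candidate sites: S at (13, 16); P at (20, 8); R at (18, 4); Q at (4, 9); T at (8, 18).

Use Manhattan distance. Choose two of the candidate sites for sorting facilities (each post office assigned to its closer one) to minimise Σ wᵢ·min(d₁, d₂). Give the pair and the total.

{R, Q}, total 1270

Evaluate every pair (each demand assigned to the nearer of the two):
  {R, Q}: total = 1270
  {S, R}: total = 1570
  {R, T}: total = 1580
  {P, R}: total = 1600
  {P, Q}: total = 1930
  {S, Q}: total = 1990
  {Q, T}: total = 2190
  {P, T}: total = 2240
  {S, P}: total = 2290
  {S, T}: total = 2330
Best pair: {R, Q} with total 1270.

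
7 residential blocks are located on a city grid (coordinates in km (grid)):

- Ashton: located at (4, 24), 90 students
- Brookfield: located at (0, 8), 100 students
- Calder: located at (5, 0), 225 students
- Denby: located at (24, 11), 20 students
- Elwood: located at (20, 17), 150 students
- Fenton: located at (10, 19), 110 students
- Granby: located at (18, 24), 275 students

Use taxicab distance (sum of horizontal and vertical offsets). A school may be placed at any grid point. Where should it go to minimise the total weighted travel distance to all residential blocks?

Manhattan distance separates: Σwᵢ(|x−xᵢ|+|y−yᵢ|) = Σwᵢ|x−xᵢ| + Σwᵢ|y−yᵢ|, so x and y are optimised independently as 1-D weighted medians.
Total weight W = 970; half = 485.
x-coordinate, sorted with cumulative weight:
  x=0 (Brookfield, w=100) cum 100
  x=4 (Ashton, w=90) cum 190
  x=5 (Calder, w=225) cum 415
  x=10 (Fenton, w=110) cum 525  ← median
  x=18 (Granby, w=275) cum 800
  x=20 (Elwood, w=150) cum 950
  x=24 (Denby, w=20) cum 970
⇒ x* = 10
y-coordinate, sorted with cumulative weight:
  y=0 (Calder, w=225) cum 225
  y=8 (Brookfield, w=100) cum 325
  y=11 (Denby, w=20) cum 345
  y=17 (Elwood, w=150) cum 495  ← median
  y=19 (Fenton, w=110) cum 605
  y=24 (Ashton, w=90) cum 695
  y=24 (Granby, w=275) cum 970
⇒ y* = 17

(10, 17)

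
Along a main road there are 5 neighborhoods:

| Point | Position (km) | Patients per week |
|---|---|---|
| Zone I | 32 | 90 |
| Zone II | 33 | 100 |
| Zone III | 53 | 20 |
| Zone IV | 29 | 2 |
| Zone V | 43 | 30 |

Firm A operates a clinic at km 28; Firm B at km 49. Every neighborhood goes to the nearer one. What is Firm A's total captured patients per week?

The indifferent point is the midpoint (28+49)/2 = 38.5; neighborhoods left of it (closer to Firm A at 28) go to Firm A, those right go to Firm B.
  Zone IV at 29 (w=2) → Firm A
  Zone I at 32 (w=90) → Firm A
  Zone II at 33 (w=100) → Firm A
  Zone V at 43 (w=30) → Firm B
  Zone III at 53 (w=20) → Firm B
Firm A captures 192; Firm B captures 50.

192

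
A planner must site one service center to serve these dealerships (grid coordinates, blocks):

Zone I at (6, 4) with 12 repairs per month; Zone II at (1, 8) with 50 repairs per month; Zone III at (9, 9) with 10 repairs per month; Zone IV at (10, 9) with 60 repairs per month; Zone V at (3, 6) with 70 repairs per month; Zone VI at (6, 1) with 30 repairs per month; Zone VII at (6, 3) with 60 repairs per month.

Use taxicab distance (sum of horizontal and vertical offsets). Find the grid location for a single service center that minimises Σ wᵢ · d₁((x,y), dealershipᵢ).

Manhattan distance separates: Σwᵢ(|x−xᵢ|+|y−yᵢ|) = Σwᵢ|x−xᵢ| + Σwᵢ|y−yᵢ|, so x and y are optimised independently as 1-D weighted medians.
Total weight W = 292; half = 146.
x-coordinate, sorted with cumulative weight:
  x=1 (Zone II, w=50) cum 50
  x=3 (Zone V, w=70) cum 120
  x=6 (Zone I, w=12) cum 132
  x=6 (Zone VI, w=30) cum 162  ← median
  x=6 (Zone VII, w=60) cum 222
  x=9 (Zone III, w=10) cum 232
  x=10 (Zone IV, w=60) cum 292
⇒ x* = 6
y-coordinate, sorted with cumulative weight:
  y=1 (Zone VI, w=30) cum 30
  y=3 (Zone VII, w=60) cum 90
  y=4 (Zone I, w=12) cum 102
  y=6 (Zone V, w=70) cum 172  ← median
  y=8 (Zone II, w=50) cum 222
  y=9 (Zone III, w=10) cum 232
  y=9 (Zone IV, w=60) cum 292
⇒ y* = 6

(6, 6)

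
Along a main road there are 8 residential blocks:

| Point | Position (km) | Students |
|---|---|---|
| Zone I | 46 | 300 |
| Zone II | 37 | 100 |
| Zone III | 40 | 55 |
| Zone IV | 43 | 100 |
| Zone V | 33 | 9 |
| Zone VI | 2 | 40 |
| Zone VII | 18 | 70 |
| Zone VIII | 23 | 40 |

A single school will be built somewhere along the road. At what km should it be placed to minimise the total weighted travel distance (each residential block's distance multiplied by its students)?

For a sum of weighted absolute distances on a line, the optimum is the weighted median (not the mean). Total weight W = 714; half-weight = 357.
Sort by position and accumulate weight:
  km 2 (Zone VI, w=40) → cum 40
  km 18 (Zone VII, w=70) → cum 110
  km 23 (Zone VIII, w=40) → cum 150
  km 33 (Zone V, w=9) → cum 159
  km 37 (Zone II, w=100) → cum 259
  km 40 (Zone III, w=55) → cum 314
  km 43 (Zone IV, w=100) → cum 414  ≥ 357 → median here
  km 46 (Zone I, w=300) → cum 714
Optimal location: km 43.

x = 43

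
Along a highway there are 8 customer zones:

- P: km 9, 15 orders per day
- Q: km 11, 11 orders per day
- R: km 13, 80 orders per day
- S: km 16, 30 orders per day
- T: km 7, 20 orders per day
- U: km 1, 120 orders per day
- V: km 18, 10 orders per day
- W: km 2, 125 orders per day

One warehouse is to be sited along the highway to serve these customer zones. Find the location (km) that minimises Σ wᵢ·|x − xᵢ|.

x = 2

For a sum of weighted absolute distances on a line, the optimum is the weighted median (not the mean). Total weight W = 411; half-weight = 205.5.
Sort by position and accumulate weight:
  km 1 (U, w=120) → cum 120
  km 2 (W, w=125) → cum 245  ≥ 205.5 → median here
  km 7 (T, w=20) → cum 265
  km 9 (P, w=15) → cum 280
  km 11 (Q, w=11) → cum 291
  km 13 (R, w=80) → cum 371
  km 16 (S, w=30) → cum 401
  km 18 (V, w=10) → cum 411
Optimal location: km 2.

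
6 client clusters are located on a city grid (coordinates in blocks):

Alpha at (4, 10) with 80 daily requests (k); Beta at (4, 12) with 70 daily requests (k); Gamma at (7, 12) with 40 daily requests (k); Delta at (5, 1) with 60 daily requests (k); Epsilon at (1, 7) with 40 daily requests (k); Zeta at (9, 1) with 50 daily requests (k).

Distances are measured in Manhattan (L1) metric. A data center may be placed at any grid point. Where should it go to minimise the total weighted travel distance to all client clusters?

(4, 10)

Manhattan distance separates: Σwᵢ(|x−xᵢ|+|y−yᵢ|) = Σwᵢ|x−xᵢ| + Σwᵢ|y−yᵢ|, so x and y are optimised independently as 1-D weighted medians.
Total weight W = 340; half = 170.
x-coordinate, sorted with cumulative weight:
  x=1 (Epsilon, w=40) cum 40
  x=4 (Alpha, w=80) cum 120
  x=4 (Beta, w=70) cum 190  ← median
  x=5 (Delta, w=60) cum 250
  x=7 (Gamma, w=40) cum 290
  x=9 (Zeta, w=50) cum 340
⇒ x* = 4
y-coordinate, sorted with cumulative weight:
  y=1 (Delta, w=60) cum 60
  y=1 (Zeta, w=50) cum 110
  y=7 (Epsilon, w=40) cum 150
  y=10 (Alpha, w=80) cum 230  ← median
  y=12 (Beta, w=70) cum 300
  y=12 (Gamma, w=40) cum 340
⇒ y* = 10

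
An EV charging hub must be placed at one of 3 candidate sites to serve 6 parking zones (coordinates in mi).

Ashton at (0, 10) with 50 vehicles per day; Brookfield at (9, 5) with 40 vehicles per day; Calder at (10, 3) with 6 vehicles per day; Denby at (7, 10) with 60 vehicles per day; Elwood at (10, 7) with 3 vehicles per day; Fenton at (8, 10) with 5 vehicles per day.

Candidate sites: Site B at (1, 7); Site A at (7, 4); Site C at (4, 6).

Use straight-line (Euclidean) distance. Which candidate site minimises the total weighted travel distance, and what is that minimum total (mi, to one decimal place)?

Site C, total 873.6 mi

Total weighted distance at each candidate:
  Site B (1, 7): total = 1014.6
  Site A (7, 4): total = 972.5
  Site C (4, 6): total = 873.6
Minimum is at Site C with total 873.6 mi.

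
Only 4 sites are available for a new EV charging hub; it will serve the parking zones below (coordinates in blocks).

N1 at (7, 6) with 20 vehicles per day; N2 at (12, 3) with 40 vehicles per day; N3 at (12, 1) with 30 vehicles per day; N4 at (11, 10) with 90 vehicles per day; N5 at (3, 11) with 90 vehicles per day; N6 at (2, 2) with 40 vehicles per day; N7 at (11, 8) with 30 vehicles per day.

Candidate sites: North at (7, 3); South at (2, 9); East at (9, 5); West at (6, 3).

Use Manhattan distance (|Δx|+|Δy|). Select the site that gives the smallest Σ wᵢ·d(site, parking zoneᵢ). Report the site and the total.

Total weighted distance at each candidate:
  North (7, 3): total = 3050
  South (2, 9): total = 3090
  East (9, 5): total = 2730
  West (6, 3): total = 3130
Minimum is at East with total 2730 blocks.

East, total 2730 blocks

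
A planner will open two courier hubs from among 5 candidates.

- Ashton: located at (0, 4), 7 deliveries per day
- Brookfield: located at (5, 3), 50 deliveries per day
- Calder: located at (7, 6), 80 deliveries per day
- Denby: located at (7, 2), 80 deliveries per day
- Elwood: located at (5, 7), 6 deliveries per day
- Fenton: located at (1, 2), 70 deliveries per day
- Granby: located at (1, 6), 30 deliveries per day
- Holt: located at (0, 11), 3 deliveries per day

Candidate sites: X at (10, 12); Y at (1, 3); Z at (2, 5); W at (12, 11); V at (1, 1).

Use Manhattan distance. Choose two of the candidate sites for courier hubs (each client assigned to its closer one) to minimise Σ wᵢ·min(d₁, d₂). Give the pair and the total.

Evaluate every pair (each demand assigned to the nearer of the two):
  {Y, Z}: total = 1438
  {Z, V}: total = 1495
  {X, Y}: total = 1729
  {Y, W}: total = 1729
  {Y, V}: total = 1729
  {X, Z}: total = 1785
  {Z, W}: total = 1785
  {X, V}: total = 1921
  {W, V}: total = 2001
  {X, W}: total = 4459
Best pair: {Y, Z} with total 1438.

{Y, Z}, total 1438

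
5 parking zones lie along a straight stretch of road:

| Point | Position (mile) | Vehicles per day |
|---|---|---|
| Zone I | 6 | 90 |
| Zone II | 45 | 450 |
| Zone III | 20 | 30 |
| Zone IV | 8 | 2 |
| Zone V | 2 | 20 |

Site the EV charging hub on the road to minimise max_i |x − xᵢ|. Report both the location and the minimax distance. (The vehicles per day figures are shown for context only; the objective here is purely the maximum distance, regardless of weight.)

The 1-center on a line is the midpoint of the two extreme points: leftmost at 2, rightmost at 45.
Optimal location = (2 + 45)/2 = 23.5; maximum distance = (45 − 2)/2 = 21.5.

location 23.5, max distance 21.5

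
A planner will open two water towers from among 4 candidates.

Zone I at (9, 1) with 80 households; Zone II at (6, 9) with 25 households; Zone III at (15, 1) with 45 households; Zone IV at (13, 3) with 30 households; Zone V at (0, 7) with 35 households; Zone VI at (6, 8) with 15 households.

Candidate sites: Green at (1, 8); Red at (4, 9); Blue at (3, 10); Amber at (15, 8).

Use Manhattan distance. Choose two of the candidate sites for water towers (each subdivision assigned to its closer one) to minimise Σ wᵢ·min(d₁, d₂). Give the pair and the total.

Evaluate every pair (each demand assigned to the nearer of the two):
  {Green, Amber}: total = 1860
  {Red, Amber}: total = 1870
  {Blue, Amber}: total = 1950
  {Green, Red}: total = 2510
  {Red, Blue}: total = 2650
  {Green, Blue}: total = 2900
Best pair: {Green, Amber} with total 1860.

{Green, Amber}, total 1860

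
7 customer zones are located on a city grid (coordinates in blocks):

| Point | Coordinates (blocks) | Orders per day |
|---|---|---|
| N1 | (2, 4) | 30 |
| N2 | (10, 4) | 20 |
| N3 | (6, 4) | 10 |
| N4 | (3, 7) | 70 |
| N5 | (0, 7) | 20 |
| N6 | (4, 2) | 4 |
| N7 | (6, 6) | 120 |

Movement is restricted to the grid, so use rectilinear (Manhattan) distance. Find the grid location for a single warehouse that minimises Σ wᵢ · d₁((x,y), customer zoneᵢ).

(6, 6)

Manhattan distance separates: Σwᵢ(|x−xᵢ|+|y−yᵢ|) = Σwᵢ|x−xᵢ| + Σwᵢ|y−yᵢ|, so x and y are optimised independently as 1-D weighted medians.
Total weight W = 274; half = 137.
x-coordinate, sorted with cumulative weight:
  x=0 (N5, w=20) cum 20
  x=2 (N1, w=30) cum 50
  x=3 (N4, w=70) cum 120
  x=4 (N6, w=4) cum 124
  x=6 (N3, w=10) cum 134
  x=6 (N7, w=120) cum 254  ← median
  x=10 (N2, w=20) cum 274
⇒ x* = 6
y-coordinate, sorted with cumulative weight:
  y=2 (N6, w=4) cum 4
  y=4 (N1, w=30) cum 34
  y=4 (N2, w=20) cum 54
  y=4 (N3, w=10) cum 64
  y=6 (N7, w=120) cum 184  ← median
  y=7 (N4, w=70) cum 254
  y=7 (N5, w=20) cum 274
⇒ y* = 6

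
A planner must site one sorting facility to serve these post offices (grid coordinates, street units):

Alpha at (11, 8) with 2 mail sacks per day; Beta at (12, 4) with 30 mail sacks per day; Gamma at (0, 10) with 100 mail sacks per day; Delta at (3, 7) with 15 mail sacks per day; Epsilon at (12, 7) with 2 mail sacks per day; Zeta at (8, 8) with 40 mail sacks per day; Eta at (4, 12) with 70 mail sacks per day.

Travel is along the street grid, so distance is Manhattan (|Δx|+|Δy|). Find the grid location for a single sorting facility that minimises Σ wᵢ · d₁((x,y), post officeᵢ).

(4, 10)

Manhattan distance separates: Σwᵢ(|x−xᵢ|+|y−yᵢ|) = Σwᵢ|x−xᵢ| + Σwᵢ|y−yᵢ|, so x and y are optimised independently as 1-D weighted medians.
Total weight W = 259; half = 129.5.
x-coordinate, sorted with cumulative weight:
  x=0 (Gamma, w=100) cum 100
  x=3 (Delta, w=15) cum 115
  x=4 (Eta, w=70) cum 185  ← median
  x=8 (Zeta, w=40) cum 225
  x=11 (Alpha, w=2) cum 227
  x=12 (Beta, w=30) cum 257
  x=12 (Epsilon, w=2) cum 259
⇒ x* = 4
y-coordinate, sorted with cumulative weight:
  y=4 (Beta, w=30) cum 30
  y=7 (Delta, w=15) cum 45
  y=7 (Epsilon, w=2) cum 47
  y=8 (Alpha, w=2) cum 49
  y=8 (Zeta, w=40) cum 89
  y=10 (Gamma, w=100) cum 189  ← median
  y=12 (Eta, w=70) cum 259
⇒ y* = 10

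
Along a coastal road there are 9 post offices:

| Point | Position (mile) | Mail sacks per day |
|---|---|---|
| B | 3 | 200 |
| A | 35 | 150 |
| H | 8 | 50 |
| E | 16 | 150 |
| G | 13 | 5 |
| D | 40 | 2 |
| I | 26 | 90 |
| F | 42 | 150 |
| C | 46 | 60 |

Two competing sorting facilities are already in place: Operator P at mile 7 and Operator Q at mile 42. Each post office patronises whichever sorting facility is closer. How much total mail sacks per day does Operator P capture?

405

The indifferent point is the midpoint (7+42)/2 = 24.5; post offices left of it (closer to Operator P at 7) go to Operator P, those right go to Operator Q.
  B at 3 (w=200) → Operator P
  H at 8 (w=50) → Operator P
  G at 13 (w=5) → Operator P
  E at 16 (w=150) → Operator P
  I at 26 (w=90) → Operator Q
  A at 35 (w=150) → Operator Q
  D at 40 (w=2) → Operator Q
  F at 42 (w=150) → Operator Q
  C at 46 (w=60) → Operator Q
Operator P captures 405; Operator Q captures 452.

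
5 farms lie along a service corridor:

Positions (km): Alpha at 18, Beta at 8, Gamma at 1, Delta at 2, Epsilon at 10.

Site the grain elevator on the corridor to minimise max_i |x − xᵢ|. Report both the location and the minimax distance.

The 1-center on a line is the midpoint of the two extreme points: leftmost at 1, rightmost at 18.
Optimal location = (1 + 18)/2 = 9.5; maximum distance = (18 − 1)/2 = 8.5.

location 9.5, max distance 8.5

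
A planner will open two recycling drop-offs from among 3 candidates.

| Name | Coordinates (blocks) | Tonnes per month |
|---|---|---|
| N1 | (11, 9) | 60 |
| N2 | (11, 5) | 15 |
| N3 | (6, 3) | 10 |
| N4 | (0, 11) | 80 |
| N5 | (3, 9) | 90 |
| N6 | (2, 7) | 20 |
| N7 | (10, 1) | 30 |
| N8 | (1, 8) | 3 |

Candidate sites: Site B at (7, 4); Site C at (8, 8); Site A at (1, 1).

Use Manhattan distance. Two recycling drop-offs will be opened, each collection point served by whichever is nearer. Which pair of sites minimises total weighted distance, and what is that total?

Evaluate every pair (each demand assigned to the nearer of the two):
  {Site B, Site C}: total = 2096
  {Site C, Site A}: total = 2251
  {Site B, Site A}: total = 2666
Best pair: {Site B, Site C} with total 2096.

{Site B, Site C}, total 2096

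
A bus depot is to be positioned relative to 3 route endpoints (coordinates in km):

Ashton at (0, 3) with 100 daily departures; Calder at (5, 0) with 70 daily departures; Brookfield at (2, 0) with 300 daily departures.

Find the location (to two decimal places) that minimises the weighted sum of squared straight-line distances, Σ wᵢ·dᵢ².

(2.02, 0.64)

The minimiser of Σwᵢ‖p−pᵢ‖² is the weighted centroid p* = (Σwᵢpᵢ)/(Σwᵢ).
Σwᵢ = 470.
Σwᵢxᵢ = 100·0 + 70·5 + 300·2 = 950.
Σwᵢyᵢ = 100·3 + 70·0 + 300·0 = 300.
x* = 950/470 = 2.02, y* = 300/470 = 0.64.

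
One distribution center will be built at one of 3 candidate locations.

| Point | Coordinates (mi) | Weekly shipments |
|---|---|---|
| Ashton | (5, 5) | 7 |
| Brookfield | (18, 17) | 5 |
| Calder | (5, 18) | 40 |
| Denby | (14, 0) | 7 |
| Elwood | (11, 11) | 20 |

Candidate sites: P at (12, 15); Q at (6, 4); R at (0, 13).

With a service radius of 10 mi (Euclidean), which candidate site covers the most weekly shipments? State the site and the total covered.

Coverage radius r = 10 mi; a point is covered iff (Δx)²+(Δy)² ≤ 10² = 100.
  P (12, 15): covers {Brookfield, Calder, Elwood} → 65
  Q (6, 4): covers {Ashton, Denby, Elwood} → 34
  R (0, 13): covers {Ashton, Calder} → 47
Maximum coverage at P: 65 weekly shipments.

P, covering 65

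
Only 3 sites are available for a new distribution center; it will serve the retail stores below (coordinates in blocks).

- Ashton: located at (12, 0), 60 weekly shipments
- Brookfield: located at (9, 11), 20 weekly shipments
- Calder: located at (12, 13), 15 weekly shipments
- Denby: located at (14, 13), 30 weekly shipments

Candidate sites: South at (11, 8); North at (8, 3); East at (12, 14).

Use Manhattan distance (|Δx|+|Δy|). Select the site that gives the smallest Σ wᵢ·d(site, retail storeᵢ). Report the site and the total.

South, total 970 blocks

Total weighted distance at each candidate:
  South (11, 8): total = 970
  North (8, 3): total = 1290
  East (12, 14): total = 1065
Minimum is at South with total 970 blocks.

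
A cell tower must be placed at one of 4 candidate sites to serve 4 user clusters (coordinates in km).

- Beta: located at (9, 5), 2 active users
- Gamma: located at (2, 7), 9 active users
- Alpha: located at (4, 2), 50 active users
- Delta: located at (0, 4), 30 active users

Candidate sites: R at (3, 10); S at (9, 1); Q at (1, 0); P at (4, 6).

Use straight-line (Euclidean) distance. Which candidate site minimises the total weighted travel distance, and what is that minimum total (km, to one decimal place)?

Total weighted distance at each candidate:
  R (3, 10): total = 648.4
  S (9, 1): total = 630.5
  Q (1, 0): total = 386.5
  P (4, 6): total = 364.5
Minimum is at P with total 364.5 km.

P, total 364.5 km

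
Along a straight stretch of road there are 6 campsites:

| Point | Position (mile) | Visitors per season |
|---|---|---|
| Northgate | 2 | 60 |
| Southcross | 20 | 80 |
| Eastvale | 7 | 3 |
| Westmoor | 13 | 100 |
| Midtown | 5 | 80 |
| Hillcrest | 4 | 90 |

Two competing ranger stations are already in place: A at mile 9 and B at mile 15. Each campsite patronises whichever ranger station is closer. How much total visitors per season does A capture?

233

The indifferent point is the midpoint (9+15)/2 = 12; campsites left of it (closer to A at 9) go to A, those right go to B.
  Northgate at 2 (w=60) → A
  Hillcrest at 4 (w=90) → A
  Midtown at 5 (w=80) → A
  Eastvale at 7 (w=3) → A
  Westmoor at 13 (w=100) → B
  Southcross at 20 (w=80) → B
A captures 233; B captures 180.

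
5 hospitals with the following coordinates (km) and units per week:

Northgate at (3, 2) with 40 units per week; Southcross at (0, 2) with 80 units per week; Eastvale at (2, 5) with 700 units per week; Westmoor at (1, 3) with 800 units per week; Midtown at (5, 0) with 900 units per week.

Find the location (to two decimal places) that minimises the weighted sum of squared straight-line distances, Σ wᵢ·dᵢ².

The minimiser of Σwᵢ‖p−pᵢ‖² is the weighted centroid p* = (Σwᵢpᵢ)/(Σwᵢ).
Σwᵢ = 2520.
Σwᵢxᵢ = 40·3 + 80·0 + 700·2 + 800·1 + 900·5 = 6820.
Σwᵢyᵢ = 40·2 + 80·2 + 700·5 + 800·3 + 900·0 = 6140.
x* = 6820/2520 = 2.71, y* = 6140/2520 = 2.44.

(2.71, 2.44)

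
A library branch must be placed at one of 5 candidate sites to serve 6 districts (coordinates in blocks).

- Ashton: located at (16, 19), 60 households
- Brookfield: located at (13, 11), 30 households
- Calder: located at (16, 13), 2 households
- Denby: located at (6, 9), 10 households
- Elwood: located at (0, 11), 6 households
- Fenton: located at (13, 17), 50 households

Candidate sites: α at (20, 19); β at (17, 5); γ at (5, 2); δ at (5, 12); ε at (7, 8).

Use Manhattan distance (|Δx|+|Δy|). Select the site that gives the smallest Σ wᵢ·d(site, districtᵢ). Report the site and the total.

Total weighted distance at each candidate:
  α (20, 19): total = 1568
  β (17, 5): total = 2306
  γ (5, 2): total = 3548
  δ (5, 12): total = 2100
  ε (7, 8): total = 2328
Minimum is at α with total 1568 blocks.

α, total 1568 blocks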